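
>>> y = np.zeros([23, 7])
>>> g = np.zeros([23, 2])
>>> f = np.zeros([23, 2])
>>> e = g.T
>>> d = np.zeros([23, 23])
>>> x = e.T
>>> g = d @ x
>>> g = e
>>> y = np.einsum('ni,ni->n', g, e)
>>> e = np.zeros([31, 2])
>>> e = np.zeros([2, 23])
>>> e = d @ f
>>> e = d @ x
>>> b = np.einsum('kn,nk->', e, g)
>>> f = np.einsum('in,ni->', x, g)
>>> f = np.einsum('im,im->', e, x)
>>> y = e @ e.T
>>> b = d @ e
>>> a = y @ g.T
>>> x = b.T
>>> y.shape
(23, 23)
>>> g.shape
(2, 23)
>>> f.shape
()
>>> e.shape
(23, 2)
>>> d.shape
(23, 23)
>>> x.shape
(2, 23)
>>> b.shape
(23, 2)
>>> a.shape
(23, 2)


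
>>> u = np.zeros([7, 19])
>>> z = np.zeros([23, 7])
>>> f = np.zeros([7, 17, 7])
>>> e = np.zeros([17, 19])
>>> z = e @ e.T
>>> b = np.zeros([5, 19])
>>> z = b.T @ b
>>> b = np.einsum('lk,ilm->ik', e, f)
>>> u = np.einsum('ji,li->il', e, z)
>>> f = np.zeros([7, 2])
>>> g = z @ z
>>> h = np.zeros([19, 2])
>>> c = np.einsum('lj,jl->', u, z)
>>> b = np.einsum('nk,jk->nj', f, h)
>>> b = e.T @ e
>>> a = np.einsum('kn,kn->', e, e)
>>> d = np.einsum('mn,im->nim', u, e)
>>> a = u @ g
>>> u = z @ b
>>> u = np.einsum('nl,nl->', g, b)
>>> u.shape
()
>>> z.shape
(19, 19)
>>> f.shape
(7, 2)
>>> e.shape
(17, 19)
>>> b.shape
(19, 19)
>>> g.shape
(19, 19)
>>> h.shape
(19, 2)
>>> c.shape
()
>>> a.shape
(19, 19)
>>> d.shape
(19, 17, 19)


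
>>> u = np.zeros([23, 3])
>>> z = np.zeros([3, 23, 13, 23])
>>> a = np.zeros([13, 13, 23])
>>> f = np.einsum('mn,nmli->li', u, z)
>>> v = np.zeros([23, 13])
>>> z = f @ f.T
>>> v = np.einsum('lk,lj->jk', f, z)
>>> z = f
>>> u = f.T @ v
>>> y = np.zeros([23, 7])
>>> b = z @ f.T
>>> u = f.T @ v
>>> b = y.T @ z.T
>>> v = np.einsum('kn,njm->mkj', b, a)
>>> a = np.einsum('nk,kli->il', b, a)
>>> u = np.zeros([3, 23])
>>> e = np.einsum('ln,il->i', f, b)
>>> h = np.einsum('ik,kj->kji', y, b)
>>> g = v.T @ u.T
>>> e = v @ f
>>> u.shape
(3, 23)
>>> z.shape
(13, 23)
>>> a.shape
(23, 13)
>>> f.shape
(13, 23)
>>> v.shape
(23, 7, 13)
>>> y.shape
(23, 7)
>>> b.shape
(7, 13)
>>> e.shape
(23, 7, 23)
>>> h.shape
(7, 13, 23)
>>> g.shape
(13, 7, 3)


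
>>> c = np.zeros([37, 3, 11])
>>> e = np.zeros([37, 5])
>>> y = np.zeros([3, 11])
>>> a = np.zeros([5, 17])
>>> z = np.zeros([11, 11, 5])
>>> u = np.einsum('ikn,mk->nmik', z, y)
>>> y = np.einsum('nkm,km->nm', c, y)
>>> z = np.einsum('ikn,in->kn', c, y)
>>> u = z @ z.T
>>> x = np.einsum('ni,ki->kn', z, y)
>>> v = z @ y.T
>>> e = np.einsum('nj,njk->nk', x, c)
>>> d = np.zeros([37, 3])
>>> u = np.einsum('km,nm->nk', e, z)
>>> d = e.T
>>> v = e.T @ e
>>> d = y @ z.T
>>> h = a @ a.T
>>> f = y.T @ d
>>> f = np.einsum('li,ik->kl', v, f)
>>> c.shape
(37, 3, 11)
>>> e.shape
(37, 11)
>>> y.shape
(37, 11)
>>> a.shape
(5, 17)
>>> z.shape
(3, 11)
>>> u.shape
(3, 37)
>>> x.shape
(37, 3)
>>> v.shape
(11, 11)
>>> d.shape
(37, 3)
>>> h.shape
(5, 5)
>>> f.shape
(3, 11)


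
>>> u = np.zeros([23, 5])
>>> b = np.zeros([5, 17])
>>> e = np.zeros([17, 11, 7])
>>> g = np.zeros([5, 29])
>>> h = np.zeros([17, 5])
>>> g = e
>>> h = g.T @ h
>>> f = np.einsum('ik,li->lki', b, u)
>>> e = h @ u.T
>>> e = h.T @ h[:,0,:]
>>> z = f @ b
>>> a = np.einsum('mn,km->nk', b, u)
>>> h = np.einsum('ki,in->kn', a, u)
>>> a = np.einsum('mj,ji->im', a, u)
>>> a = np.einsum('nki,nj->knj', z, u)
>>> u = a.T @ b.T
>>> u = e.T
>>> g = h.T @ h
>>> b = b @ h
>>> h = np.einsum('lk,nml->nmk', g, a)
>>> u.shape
(5, 11, 5)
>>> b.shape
(5, 5)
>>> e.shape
(5, 11, 5)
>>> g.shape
(5, 5)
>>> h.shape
(17, 23, 5)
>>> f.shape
(23, 17, 5)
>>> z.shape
(23, 17, 17)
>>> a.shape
(17, 23, 5)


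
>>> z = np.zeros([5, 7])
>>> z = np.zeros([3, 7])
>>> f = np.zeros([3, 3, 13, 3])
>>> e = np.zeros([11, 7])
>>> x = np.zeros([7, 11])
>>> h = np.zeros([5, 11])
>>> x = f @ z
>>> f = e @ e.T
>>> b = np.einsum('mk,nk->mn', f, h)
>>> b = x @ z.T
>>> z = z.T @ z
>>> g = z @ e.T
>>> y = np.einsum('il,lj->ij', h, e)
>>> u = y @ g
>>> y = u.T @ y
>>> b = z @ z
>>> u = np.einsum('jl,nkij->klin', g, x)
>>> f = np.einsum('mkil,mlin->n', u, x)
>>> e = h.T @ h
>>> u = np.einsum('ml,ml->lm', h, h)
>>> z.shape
(7, 7)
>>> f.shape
(7,)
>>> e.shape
(11, 11)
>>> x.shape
(3, 3, 13, 7)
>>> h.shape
(5, 11)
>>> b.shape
(7, 7)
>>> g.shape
(7, 11)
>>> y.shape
(11, 7)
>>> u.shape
(11, 5)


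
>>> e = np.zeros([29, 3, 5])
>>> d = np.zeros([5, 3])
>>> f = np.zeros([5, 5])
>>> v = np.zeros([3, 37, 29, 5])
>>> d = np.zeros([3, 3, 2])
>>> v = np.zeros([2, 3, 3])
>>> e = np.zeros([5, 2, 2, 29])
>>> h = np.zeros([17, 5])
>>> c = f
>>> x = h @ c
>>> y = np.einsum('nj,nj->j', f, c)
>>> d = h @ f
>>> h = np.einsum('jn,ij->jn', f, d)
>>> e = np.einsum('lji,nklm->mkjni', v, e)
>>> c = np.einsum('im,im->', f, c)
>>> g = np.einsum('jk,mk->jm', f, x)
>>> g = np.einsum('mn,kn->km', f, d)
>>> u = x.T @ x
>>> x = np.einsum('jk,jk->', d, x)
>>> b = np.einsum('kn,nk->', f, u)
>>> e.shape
(29, 2, 3, 5, 3)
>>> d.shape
(17, 5)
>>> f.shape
(5, 5)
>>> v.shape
(2, 3, 3)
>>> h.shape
(5, 5)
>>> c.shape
()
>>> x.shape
()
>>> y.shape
(5,)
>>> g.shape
(17, 5)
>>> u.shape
(5, 5)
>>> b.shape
()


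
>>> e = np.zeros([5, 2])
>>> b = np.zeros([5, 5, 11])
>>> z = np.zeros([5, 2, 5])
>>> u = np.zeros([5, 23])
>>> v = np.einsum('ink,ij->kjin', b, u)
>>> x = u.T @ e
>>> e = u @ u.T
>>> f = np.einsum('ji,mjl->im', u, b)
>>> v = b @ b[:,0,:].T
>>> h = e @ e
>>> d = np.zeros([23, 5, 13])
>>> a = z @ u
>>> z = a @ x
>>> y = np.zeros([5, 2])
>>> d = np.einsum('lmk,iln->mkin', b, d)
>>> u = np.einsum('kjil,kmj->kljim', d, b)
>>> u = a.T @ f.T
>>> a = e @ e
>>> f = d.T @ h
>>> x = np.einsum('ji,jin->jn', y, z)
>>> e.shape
(5, 5)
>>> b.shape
(5, 5, 11)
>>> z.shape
(5, 2, 2)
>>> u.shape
(23, 2, 23)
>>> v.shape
(5, 5, 5)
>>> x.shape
(5, 2)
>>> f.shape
(13, 23, 11, 5)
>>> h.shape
(5, 5)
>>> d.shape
(5, 11, 23, 13)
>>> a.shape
(5, 5)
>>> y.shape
(5, 2)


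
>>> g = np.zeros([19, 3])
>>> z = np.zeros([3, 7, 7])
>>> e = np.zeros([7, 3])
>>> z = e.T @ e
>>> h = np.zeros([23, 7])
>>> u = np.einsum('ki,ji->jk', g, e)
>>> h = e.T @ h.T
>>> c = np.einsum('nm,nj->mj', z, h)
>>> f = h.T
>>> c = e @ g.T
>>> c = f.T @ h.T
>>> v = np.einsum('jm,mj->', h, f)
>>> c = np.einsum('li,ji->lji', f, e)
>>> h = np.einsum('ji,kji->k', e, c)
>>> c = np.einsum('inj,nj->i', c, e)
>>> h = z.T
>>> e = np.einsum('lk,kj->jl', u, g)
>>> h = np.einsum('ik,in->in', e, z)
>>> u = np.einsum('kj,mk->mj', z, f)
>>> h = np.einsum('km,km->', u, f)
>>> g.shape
(19, 3)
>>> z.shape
(3, 3)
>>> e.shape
(3, 7)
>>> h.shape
()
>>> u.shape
(23, 3)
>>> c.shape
(23,)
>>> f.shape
(23, 3)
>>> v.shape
()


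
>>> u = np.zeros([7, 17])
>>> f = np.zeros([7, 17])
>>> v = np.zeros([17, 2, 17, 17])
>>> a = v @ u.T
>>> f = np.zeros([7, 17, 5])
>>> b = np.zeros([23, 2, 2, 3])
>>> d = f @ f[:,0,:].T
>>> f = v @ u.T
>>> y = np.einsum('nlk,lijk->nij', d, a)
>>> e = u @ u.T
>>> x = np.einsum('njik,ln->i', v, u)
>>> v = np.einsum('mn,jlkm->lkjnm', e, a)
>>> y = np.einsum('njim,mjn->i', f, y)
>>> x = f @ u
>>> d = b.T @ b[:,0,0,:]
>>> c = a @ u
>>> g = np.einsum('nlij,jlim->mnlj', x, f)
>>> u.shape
(7, 17)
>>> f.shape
(17, 2, 17, 7)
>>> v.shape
(2, 17, 17, 7, 7)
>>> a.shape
(17, 2, 17, 7)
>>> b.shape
(23, 2, 2, 3)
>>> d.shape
(3, 2, 2, 3)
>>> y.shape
(17,)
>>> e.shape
(7, 7)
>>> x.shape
(17, 2, 17, 17)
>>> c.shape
(17, 2, 17, 17)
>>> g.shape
(7, 17, 2, 17)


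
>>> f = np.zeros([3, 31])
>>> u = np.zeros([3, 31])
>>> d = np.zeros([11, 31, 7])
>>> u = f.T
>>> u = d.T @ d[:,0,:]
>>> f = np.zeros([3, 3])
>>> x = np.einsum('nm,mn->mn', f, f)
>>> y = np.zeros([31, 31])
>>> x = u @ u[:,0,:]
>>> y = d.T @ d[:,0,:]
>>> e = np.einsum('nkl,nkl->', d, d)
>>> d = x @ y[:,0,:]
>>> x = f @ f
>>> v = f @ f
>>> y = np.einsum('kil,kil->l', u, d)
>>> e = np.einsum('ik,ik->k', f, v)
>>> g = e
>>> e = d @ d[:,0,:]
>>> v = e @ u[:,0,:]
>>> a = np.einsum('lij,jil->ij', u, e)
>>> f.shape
(3, 3)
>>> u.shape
(7, 31, 7)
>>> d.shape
(7, 31, 7)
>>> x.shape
(3, 3)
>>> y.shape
(7,)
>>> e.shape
(7, 31, 7)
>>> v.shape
(7, 31, 7)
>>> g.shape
(3,)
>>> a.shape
(31, 7)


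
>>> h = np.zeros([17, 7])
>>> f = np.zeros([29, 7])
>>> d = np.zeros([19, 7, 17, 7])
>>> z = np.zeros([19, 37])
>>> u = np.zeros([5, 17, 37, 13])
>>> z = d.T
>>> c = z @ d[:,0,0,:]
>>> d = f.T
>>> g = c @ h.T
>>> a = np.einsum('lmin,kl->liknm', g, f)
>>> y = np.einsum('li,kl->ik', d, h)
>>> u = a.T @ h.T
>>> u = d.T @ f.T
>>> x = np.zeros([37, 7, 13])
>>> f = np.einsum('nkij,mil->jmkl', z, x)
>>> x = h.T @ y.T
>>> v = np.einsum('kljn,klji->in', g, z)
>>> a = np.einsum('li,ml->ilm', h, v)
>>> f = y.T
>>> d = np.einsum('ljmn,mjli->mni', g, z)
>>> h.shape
(17, 7)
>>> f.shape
(17, 29)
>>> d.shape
(7, 17, 19)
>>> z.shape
(7, 17, 7, 19)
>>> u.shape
(29, 29)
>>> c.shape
(7, 17, 7, 7)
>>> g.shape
(7, 17, 7, 17)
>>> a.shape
(7, 17, 19)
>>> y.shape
(29, 17)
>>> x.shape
(7, 29)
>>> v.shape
(19, 17)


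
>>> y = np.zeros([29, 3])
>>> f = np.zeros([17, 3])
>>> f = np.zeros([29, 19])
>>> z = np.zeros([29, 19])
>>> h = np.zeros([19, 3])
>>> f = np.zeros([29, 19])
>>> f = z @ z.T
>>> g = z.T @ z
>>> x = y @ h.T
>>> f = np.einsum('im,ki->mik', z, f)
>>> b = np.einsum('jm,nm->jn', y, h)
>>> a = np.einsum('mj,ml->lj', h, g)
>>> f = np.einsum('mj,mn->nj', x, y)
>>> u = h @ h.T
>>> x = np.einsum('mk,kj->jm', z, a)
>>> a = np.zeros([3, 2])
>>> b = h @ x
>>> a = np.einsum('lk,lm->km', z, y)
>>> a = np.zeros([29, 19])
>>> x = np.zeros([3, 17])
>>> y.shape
(29, 3)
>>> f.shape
(3, 19)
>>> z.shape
(29, 19)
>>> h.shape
(19, 3)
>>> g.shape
(19, 19)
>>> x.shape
(3, 17)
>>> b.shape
(19, 29)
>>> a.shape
(29, 19)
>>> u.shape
(19, 19)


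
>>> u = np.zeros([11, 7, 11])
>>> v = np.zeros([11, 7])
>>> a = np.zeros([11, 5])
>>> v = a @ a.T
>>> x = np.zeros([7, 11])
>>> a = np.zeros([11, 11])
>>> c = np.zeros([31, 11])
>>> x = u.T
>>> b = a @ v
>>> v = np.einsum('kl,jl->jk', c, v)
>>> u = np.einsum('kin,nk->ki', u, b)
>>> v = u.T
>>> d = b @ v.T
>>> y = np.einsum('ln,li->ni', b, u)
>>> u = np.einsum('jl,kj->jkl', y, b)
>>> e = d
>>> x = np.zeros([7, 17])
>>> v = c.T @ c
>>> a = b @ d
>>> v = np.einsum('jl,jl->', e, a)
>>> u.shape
(11, 11, 7)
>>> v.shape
()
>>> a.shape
(11, 7)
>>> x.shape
(7, 17)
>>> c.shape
(31, 11)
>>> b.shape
(11, 11)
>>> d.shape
(11, 7)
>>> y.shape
(11, 7)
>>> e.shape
(11, 7)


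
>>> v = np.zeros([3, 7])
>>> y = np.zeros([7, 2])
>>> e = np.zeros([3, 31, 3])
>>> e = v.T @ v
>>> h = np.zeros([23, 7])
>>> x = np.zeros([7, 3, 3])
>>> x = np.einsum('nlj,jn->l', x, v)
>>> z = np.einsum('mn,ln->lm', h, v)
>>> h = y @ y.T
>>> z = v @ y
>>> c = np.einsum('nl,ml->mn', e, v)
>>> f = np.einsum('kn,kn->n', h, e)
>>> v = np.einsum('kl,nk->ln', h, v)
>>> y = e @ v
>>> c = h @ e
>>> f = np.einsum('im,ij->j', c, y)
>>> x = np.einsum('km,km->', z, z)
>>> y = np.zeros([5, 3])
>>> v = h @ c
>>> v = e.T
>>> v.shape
(7, 7)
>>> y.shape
(5, 3)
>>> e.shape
(7, 7)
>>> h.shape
(7, 7)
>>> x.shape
()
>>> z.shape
(3, 2)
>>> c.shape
(7, 7)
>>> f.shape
(3,)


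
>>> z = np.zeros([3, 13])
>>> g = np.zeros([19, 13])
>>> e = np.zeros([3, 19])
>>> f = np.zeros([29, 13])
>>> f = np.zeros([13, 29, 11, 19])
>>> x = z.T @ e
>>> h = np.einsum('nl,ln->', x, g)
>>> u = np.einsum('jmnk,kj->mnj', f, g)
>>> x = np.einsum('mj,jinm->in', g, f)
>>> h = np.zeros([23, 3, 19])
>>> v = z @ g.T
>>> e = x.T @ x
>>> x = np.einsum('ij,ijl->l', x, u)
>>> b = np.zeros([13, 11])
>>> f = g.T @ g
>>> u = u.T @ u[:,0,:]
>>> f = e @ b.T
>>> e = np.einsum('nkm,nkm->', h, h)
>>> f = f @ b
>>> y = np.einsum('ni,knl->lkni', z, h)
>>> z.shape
(3, 13)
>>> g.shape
(19, 13)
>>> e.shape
()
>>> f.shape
(11, 11)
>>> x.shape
(13,)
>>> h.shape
(23, 3, 19)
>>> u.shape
(13, 11, 13)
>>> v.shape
(3, 19)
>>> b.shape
(13, 11)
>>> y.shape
(19, 23, 3, 13)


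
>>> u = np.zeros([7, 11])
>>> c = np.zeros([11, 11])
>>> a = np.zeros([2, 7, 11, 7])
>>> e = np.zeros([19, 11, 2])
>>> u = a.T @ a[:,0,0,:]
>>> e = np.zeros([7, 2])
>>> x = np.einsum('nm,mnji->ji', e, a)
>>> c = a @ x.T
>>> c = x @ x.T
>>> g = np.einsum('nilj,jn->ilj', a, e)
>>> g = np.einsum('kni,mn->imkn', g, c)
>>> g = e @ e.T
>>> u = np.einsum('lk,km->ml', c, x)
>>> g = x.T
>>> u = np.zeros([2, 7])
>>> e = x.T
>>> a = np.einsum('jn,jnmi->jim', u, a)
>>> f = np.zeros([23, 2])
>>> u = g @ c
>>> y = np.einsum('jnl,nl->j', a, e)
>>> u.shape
(7, 11)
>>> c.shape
(11, 11)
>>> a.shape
(2, 7, 11)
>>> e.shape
(7, 11)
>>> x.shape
(11, 7)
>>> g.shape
(7, 11)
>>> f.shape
(23, 2)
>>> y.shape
(2,)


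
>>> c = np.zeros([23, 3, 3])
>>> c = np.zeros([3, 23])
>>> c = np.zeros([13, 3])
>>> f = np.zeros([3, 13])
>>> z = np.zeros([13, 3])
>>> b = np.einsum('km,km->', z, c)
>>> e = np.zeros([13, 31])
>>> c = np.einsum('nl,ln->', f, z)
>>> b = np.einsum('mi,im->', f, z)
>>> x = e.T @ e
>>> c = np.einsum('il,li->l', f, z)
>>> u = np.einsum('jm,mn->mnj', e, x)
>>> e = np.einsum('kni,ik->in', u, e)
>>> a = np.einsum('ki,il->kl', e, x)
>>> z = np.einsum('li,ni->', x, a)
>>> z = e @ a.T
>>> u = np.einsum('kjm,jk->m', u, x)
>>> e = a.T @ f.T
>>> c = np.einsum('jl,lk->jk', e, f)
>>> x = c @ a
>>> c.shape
(31, 13)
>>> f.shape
(3, 13)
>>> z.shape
(13, 13)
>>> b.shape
()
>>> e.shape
(31, 3)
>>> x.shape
(31, 31)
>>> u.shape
(13,)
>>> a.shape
(13, 31)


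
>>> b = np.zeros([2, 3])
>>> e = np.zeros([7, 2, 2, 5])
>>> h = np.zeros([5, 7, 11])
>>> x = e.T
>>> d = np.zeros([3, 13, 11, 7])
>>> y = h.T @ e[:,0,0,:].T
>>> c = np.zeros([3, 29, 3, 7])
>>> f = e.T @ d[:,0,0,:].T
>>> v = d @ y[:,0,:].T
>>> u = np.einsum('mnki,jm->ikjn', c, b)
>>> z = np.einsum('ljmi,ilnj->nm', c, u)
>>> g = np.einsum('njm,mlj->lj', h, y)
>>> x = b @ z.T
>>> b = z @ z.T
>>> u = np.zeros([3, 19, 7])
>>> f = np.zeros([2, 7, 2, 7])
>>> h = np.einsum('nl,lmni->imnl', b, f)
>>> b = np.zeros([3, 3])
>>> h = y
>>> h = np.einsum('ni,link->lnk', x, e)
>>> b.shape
(3, 3)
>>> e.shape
(7, 2, 2, 5)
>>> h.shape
(7, 2, 5)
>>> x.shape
(2, 2)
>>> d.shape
(3, 13, 11, 7)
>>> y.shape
(11, 7, 7)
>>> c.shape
(3, 29, 3, 7)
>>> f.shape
(2, 7, 2, 7)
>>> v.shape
(3, 13, 11, 11)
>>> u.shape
(3, 19, 7)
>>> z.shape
(2, 3)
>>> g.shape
(7, 7)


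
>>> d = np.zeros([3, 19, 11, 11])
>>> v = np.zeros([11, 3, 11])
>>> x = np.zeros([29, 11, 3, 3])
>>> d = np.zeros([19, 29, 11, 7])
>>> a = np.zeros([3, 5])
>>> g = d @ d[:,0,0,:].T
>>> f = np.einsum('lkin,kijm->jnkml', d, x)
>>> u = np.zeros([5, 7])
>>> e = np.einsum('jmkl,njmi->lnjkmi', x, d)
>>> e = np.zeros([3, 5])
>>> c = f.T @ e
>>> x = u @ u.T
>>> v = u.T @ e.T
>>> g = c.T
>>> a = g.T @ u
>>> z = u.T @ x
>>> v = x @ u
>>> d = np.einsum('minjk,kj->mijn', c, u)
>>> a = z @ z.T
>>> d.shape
(19, 3, 7, 29)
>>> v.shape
(5, 7)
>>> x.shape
(5, 5)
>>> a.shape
(7, 7)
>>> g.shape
(5, 7, 29, 3, 19)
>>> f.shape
(3, 7, 29, 3, 19)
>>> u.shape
(5, 7)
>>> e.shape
(3, 5)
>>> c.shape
(19, 3, 29, 7, 5)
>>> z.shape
(7, 5)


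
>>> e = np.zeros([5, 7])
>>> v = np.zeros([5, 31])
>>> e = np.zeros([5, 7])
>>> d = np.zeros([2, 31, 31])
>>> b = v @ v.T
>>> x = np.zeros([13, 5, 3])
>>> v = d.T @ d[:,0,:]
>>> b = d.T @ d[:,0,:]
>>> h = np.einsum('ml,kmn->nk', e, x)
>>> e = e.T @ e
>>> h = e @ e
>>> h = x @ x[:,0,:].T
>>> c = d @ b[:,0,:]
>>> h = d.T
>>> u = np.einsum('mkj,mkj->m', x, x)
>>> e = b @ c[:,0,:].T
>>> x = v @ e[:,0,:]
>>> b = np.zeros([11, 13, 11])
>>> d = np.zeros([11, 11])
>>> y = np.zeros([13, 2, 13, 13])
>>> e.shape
(31, 31, 2)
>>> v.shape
(31, 31, 31)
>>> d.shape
(11, 11)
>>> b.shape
(11, 13, 11)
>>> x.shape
(31, 31, 2)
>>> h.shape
(31, 31, 2)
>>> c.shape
(2, 31, 31)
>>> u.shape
(13,)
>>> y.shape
(13, 2, 13, 13)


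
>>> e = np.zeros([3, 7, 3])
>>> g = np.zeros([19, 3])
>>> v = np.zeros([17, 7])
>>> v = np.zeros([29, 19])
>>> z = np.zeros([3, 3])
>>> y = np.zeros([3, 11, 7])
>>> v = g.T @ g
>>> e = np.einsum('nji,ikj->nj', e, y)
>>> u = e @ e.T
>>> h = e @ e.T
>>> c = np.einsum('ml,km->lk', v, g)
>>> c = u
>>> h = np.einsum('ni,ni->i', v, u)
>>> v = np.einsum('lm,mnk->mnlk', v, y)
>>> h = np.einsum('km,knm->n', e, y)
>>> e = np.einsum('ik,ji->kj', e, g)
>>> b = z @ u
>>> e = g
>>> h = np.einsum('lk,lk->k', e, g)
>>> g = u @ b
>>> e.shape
(19, 3)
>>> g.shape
(3, 3)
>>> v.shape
(3, 11, 3, 7)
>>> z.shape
(3, 3)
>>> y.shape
(3, 11, 7)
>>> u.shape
(3, 3)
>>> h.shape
(3,)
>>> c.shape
(3, 3)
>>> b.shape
(3, 3)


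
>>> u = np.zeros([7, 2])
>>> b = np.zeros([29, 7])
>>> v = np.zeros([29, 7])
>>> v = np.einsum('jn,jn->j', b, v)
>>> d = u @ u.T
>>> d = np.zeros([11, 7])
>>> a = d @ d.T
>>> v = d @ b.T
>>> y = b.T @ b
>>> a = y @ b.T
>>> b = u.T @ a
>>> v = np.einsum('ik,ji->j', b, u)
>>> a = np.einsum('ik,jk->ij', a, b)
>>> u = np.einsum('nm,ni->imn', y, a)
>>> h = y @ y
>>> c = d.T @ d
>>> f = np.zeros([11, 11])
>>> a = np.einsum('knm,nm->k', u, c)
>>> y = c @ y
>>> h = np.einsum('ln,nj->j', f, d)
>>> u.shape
(2, 7, 7)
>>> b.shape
(2, 29)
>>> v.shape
(7,)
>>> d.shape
(11, 7)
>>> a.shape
(2,)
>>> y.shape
(7, 7)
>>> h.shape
(7,)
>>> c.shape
(7, 7)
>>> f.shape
(11, 11)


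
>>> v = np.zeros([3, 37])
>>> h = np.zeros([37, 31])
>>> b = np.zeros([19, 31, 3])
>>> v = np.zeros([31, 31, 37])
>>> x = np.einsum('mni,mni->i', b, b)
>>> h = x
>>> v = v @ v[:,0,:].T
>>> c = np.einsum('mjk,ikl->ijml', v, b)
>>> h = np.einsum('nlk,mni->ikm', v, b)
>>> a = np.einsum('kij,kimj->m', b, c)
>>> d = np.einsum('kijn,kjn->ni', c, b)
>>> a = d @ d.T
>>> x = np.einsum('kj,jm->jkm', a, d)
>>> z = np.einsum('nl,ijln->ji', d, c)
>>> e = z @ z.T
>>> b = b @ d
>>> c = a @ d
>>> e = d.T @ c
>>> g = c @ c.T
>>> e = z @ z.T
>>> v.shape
(31, 31, 31)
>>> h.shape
(3, 31, 19)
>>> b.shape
(19, 31, 31)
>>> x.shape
(3, 3, 31)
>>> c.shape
(3, 31)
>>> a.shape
(3, 3)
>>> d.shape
(3, 31)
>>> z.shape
(31, 19)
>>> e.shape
(31, 31)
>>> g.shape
(3, 3)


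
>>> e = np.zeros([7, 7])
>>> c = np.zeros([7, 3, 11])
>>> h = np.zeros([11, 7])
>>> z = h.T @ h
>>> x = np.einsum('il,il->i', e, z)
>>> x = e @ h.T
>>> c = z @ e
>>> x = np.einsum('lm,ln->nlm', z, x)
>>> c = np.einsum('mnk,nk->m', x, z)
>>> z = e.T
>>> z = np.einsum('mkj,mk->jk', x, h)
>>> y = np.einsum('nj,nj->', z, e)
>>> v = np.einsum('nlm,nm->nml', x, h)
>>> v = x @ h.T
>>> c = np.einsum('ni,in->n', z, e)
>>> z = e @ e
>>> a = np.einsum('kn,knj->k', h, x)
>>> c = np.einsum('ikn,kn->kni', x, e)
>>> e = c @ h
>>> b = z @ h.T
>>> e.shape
(7, 7, 7)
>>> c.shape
(7, 7, 11)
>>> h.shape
(11, 7)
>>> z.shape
(7, 7)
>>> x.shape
(11, 7, 7)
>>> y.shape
()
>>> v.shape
(11, 7, 11)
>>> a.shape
(11,)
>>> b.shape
(7, 11)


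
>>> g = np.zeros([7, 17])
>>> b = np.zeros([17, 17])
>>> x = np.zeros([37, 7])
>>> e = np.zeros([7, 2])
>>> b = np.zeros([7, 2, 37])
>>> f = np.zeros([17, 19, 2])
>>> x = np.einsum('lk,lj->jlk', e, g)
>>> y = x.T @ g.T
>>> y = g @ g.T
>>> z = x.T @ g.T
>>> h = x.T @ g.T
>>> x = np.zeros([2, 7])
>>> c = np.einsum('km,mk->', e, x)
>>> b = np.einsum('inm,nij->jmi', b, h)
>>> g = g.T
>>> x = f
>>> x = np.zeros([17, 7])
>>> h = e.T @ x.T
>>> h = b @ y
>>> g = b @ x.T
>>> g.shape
(7, 37, 17)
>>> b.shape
(7, 37, 7)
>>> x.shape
(17, 7)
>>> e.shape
(7, 2)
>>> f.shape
(17, 19, 2)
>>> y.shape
(7, 7)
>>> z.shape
(2, 7, 7)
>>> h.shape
(7, 37, 7)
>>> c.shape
()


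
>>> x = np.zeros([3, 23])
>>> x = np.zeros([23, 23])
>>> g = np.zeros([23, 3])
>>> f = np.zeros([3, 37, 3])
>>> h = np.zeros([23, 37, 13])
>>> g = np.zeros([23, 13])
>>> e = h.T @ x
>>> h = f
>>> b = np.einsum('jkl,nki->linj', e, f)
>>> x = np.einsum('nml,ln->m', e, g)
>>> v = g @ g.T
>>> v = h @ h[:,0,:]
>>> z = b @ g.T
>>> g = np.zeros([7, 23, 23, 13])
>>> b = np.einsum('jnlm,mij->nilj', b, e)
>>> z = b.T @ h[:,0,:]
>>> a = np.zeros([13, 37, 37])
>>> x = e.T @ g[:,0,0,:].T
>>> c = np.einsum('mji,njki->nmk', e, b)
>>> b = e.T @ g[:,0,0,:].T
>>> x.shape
(23, 37, 7)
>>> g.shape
(7, 23, 23, 13)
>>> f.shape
(3, 37, 3)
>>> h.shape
(3, 37, 3)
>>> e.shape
(13, 37, 23)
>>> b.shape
(23, 37, 7)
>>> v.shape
(3, 37, 3)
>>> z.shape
(23, 3, 37, 3)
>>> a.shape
(13, 37, 37)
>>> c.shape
(3, 13, 3)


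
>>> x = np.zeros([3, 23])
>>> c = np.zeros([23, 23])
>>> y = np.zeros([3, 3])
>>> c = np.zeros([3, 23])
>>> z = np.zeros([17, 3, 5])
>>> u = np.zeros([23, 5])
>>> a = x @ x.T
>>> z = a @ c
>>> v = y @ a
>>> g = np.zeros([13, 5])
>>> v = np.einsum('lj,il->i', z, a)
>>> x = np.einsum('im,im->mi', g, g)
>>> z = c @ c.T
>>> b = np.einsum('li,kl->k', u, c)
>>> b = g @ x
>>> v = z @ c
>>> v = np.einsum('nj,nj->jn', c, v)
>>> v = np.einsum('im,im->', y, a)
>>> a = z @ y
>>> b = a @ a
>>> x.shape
(5, 13)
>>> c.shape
(3, 23)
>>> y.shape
(3, 3)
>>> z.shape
(3, 3)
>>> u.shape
(23, 5)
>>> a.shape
(3, 3)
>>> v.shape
()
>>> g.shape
(13, 5)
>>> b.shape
(3, 3)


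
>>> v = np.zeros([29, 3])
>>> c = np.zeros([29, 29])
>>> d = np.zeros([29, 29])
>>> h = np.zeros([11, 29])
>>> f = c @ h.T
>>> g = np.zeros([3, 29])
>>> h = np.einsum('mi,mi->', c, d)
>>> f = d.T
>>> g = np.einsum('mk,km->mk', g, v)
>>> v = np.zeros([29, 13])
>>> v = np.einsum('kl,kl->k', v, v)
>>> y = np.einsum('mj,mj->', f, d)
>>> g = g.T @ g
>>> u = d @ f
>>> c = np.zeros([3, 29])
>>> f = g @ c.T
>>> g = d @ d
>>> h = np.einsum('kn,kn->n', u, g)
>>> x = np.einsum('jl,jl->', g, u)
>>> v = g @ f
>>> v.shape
(29, 3)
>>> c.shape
(3, 29)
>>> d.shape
(29, 29)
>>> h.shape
(29,)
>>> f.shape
(29, 3)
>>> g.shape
(29, 29)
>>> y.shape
()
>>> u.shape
(29, 29)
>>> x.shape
()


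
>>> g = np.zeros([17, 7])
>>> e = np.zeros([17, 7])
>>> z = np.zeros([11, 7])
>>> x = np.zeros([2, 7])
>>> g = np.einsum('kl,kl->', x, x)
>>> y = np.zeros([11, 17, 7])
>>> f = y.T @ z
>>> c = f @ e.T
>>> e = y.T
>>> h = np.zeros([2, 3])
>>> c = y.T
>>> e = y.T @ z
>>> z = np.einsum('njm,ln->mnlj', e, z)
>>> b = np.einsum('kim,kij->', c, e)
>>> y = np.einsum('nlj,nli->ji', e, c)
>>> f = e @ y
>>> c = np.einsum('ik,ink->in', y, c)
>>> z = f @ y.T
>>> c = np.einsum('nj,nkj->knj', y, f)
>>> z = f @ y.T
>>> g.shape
()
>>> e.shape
(7, 17, 7)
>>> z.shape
(7, 17, 7)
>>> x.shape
(2, 7)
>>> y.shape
(7, 11)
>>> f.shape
(7, 17, 11)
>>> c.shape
(17, 7, 11)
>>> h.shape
(2, 3)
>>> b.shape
()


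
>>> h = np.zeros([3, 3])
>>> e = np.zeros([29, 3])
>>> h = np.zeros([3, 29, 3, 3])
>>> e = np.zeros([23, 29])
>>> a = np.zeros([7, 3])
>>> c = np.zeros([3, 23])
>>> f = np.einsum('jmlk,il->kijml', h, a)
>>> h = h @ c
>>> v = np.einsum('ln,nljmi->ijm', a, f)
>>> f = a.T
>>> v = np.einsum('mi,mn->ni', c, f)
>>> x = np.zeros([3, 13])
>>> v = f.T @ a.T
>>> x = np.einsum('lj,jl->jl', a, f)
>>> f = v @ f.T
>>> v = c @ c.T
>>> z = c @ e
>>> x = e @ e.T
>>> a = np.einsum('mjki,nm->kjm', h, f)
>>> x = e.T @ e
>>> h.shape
(3, 29, 3, 23)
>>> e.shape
(23, 29)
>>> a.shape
(3, 29, 3)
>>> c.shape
(3, 23)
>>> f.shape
(7, 3)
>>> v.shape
(3, 3)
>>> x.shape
(29, 29)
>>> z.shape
(3, 29)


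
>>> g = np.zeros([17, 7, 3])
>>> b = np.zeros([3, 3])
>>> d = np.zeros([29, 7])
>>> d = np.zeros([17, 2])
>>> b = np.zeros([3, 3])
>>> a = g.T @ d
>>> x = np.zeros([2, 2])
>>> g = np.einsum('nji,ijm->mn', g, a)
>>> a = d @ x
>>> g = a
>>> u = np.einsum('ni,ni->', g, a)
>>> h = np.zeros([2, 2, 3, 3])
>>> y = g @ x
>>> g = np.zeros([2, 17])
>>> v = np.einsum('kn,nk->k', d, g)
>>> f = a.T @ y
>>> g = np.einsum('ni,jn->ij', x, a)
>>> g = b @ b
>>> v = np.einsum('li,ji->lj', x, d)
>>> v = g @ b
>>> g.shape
(3, 3)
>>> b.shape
(3, 3)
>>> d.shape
(17, 2)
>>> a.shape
(17, 2)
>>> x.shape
(2, 2)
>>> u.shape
()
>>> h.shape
(2, 2, 3, 3)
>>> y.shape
(17, 2)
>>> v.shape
(3, 3)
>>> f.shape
(2, 2)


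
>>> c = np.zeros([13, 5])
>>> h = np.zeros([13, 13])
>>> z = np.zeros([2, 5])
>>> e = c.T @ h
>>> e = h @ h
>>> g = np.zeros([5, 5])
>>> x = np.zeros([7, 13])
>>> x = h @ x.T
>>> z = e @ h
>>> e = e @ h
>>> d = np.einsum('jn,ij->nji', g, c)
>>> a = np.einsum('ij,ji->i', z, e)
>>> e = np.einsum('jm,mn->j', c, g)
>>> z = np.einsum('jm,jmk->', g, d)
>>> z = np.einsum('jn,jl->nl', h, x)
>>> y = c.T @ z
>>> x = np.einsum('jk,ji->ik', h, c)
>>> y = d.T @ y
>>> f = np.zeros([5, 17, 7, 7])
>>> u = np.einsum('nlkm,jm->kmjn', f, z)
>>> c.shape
(13, 5)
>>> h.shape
(13, 13)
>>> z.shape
(13, 7)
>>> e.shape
(13,)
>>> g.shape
(5, 5)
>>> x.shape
(5, 13)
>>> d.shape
(5, 5, 13)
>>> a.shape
(13,)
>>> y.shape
(13, 5, 7)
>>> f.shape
(5, 17, 7, 7)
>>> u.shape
(7, 7, 13, 5)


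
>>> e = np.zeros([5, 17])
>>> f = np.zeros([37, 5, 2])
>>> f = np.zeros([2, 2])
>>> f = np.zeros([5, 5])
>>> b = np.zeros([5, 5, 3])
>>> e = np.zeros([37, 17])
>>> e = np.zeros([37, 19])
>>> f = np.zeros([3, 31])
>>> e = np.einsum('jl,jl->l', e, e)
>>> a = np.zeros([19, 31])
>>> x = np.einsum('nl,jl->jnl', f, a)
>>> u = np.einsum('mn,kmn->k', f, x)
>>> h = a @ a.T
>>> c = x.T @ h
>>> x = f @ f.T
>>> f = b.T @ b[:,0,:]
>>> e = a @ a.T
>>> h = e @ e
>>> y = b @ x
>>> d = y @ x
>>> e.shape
(19, 19)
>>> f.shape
(3, 5, 3)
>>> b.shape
(5, 5, 3)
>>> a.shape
(19, 31)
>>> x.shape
(3, 3)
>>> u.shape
(19,)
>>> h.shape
(19, 19)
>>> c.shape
(31, 3, 19)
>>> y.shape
(5, 5, 3)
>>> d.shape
(5, 5, 3)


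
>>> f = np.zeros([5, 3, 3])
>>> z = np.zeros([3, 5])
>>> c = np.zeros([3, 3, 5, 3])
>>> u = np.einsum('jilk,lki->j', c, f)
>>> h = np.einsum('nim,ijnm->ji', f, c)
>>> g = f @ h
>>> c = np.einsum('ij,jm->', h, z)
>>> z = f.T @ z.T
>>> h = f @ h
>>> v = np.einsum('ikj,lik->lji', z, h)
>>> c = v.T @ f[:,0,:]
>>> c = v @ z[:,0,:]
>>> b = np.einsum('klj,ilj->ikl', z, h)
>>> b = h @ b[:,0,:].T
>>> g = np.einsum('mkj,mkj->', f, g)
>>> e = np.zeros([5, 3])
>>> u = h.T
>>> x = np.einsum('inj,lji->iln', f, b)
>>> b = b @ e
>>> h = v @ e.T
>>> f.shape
(5, 3, 3)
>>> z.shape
(3, 3, 3)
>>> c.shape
(5, 3, 3)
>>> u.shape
(3, 3, 5)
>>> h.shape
(5, 3, 5)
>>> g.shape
()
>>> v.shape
(5, 3, 3)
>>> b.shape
(5, 3, 3)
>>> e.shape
(5, 3)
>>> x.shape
(5, 5, 3)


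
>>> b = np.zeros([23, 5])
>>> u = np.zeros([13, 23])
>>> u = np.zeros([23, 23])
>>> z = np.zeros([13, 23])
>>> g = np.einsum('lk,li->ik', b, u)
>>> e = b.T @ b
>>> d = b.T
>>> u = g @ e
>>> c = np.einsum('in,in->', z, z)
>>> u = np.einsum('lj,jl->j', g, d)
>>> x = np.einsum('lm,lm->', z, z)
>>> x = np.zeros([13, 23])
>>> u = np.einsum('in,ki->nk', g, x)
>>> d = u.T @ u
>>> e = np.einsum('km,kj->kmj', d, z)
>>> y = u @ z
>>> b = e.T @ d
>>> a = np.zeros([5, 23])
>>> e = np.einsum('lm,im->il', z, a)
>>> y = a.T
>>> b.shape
(23, 13, 13)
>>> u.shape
(5, 13)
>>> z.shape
(13, 23)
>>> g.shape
(23, 5)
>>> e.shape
(5, 13)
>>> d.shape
(13, 13)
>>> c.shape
()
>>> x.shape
(13, 23)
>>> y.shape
(23, 5)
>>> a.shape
(5, 23)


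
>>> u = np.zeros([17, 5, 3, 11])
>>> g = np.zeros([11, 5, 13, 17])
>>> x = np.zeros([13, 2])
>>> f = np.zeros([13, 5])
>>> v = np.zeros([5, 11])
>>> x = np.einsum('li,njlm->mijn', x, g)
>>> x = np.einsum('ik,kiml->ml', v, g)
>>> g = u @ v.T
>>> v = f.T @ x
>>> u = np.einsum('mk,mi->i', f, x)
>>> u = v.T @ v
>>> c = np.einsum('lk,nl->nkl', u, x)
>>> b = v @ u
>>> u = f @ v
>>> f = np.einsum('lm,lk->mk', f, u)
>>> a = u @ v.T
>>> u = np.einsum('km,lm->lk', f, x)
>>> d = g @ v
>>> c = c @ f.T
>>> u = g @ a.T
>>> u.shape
(17, 5, 3, 13)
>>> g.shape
(17, 5, 3, 5)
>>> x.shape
(13, 17)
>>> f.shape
(5, 17)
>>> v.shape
(5, 17)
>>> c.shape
(13, 17, 5)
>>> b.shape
(5, 17)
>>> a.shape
(13, 5)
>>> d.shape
(17, 5, 3, 17)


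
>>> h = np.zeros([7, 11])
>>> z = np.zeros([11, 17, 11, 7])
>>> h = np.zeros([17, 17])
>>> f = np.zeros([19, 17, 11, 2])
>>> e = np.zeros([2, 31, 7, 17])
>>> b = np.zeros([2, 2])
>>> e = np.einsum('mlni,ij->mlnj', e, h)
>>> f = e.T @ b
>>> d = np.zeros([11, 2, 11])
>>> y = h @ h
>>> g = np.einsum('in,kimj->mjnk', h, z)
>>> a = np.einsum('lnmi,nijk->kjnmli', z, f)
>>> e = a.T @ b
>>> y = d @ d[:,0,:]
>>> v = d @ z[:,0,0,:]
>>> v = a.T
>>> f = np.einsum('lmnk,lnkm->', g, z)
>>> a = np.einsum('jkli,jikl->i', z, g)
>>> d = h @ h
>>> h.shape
(17, 17)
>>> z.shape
(11, 17, 11, 7)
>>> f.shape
()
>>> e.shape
(7, 11, 11, 17, 31, 2)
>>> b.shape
(2, 2)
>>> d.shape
(17, 17)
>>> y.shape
(11, 2, 11)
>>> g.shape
(11, 7, 17, 11)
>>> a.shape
(7,)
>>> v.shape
(7, 11, 11, 17, 31, 2)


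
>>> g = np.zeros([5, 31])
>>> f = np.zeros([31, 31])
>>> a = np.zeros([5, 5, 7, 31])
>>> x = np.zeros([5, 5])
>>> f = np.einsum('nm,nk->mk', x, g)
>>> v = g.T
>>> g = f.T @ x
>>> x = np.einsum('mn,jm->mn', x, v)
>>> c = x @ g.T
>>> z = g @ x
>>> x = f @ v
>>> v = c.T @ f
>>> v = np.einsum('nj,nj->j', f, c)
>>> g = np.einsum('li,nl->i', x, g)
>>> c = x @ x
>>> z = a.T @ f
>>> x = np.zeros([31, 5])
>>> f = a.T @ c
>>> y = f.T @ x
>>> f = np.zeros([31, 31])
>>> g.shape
(5,)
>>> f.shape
(31, 31)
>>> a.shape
(5, 5, 7, 31)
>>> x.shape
(31, 5)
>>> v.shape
(31,)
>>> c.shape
(5, 5)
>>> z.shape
(31, 7, 5, 31)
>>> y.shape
(5, 5, 7, 5)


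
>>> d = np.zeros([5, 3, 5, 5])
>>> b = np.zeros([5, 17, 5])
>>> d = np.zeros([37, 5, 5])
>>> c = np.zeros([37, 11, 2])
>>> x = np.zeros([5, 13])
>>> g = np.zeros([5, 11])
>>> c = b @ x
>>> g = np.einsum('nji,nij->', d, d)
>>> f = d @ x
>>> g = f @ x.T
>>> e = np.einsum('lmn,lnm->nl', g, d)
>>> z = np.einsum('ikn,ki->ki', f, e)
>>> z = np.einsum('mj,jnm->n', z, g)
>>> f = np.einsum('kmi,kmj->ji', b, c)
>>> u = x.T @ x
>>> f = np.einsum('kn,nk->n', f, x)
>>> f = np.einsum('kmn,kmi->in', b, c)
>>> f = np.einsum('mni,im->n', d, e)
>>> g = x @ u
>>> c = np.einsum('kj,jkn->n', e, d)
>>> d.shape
(37, 5, 5)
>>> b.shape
(5, 17, 5)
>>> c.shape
(5,)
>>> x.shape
(5, 13)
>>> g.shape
(5, 13)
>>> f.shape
(5,)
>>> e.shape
(5, 37)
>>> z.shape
(5,)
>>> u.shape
(13, 13)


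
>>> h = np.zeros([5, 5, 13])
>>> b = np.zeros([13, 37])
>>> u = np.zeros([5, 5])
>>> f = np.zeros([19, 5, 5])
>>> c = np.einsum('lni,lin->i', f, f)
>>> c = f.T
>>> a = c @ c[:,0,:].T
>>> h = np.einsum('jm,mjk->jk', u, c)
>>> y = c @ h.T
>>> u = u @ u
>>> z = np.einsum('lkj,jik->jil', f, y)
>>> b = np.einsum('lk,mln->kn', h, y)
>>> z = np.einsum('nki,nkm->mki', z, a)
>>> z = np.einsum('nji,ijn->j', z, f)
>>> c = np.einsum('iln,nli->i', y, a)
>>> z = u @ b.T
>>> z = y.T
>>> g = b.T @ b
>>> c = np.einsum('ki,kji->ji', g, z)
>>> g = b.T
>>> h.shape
(5, 19)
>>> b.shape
(19, 5)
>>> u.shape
(5, 5)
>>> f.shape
(19, 5, 5)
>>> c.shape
(5, 5)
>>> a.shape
(5, 5, 5)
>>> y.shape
(5, 5, 5)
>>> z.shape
(5, 5, 5)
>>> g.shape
(5, 19)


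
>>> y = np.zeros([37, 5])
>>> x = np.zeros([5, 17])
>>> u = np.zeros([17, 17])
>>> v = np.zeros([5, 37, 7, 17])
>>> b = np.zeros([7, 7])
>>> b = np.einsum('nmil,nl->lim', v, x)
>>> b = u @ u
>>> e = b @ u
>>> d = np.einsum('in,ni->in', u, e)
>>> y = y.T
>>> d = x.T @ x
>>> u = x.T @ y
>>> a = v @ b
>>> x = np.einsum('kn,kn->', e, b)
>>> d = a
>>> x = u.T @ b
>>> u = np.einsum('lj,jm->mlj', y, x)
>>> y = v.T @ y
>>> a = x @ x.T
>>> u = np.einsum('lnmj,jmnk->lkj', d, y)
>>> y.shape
(17, 7, 37, 37)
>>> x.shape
(37, 17)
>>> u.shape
(5, 37, 17)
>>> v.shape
(5, 37, 7, 17)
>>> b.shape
(17, 17)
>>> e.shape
(17, 17)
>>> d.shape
(5, 37, 7, 17)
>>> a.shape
(37, 37)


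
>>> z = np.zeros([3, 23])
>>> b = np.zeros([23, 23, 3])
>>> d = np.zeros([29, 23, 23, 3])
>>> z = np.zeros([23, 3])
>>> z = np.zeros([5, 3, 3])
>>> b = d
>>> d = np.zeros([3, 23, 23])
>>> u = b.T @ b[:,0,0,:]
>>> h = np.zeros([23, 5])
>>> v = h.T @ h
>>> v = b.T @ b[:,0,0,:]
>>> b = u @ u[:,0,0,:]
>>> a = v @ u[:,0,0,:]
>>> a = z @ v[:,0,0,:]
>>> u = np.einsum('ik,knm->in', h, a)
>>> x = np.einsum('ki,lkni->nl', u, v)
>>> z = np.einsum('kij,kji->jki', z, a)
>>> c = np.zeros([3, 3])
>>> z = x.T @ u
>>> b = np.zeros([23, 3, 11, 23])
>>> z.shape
(3, 3)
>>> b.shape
(23, 3, 11, 23)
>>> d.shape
(3, 23, 23)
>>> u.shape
(23, 3)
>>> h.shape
(23, 5)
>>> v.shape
(3, 23, 23, 3)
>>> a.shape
(5, 3, 3)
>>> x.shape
(23, 3)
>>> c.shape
(3, 3)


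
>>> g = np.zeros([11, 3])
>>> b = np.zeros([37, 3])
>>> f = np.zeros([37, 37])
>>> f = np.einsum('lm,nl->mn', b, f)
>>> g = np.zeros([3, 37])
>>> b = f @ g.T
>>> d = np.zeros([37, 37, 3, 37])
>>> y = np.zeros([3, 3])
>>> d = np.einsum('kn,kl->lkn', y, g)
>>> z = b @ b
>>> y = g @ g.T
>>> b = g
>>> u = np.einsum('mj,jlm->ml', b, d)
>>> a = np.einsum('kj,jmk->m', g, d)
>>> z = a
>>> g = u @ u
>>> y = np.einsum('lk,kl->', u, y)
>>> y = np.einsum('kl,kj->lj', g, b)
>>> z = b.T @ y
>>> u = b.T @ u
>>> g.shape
(3, 3)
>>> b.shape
(3, 37)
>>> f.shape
(3, 37)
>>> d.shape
(37, 3, 3)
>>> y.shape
(3, 37)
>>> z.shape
(37, 37)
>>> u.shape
(37, 3)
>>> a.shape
(3,)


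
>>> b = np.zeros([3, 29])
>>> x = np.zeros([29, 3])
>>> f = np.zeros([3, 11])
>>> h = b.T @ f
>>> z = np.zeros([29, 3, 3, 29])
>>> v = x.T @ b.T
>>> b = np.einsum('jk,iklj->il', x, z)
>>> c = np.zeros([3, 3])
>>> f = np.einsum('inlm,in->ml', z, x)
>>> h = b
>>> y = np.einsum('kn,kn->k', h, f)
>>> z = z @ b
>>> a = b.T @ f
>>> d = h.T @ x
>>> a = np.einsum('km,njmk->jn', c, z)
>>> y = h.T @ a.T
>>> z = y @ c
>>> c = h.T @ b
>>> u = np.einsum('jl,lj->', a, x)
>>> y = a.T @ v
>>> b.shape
(29, 3)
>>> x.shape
(29, 3)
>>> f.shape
(29, 3)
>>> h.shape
(29, 3)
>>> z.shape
(3, 3)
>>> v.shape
(3, 3)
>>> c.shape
(3, 3)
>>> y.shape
(29, 3)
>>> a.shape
(3, 29)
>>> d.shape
(3, 3)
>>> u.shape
()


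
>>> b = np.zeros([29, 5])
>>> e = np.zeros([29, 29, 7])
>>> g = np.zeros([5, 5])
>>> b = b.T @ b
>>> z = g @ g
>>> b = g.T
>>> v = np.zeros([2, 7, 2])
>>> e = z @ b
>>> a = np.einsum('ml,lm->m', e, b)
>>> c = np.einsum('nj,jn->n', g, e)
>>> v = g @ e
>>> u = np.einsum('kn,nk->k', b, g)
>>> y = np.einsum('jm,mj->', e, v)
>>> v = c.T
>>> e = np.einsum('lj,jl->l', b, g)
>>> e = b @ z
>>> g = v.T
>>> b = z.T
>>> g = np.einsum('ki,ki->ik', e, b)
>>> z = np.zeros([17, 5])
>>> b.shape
(5, 5)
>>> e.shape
(5, 5)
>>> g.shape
(5, 5)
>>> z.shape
(17, 5)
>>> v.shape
(5,)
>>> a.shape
(5,)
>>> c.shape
(5,)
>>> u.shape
(5,)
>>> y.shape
()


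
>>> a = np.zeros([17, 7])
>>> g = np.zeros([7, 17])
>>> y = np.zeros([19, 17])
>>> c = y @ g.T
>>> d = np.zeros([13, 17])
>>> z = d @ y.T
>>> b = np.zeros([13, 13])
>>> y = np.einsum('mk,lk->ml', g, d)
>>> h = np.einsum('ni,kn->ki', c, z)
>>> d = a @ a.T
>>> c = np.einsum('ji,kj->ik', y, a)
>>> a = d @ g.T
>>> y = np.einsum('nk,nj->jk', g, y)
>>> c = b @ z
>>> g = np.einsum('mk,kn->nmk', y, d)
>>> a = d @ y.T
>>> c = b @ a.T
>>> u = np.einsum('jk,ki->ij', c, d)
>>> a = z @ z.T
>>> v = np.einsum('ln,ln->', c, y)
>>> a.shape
(13, 13)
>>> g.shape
(17, 13, 17)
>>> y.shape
(13, 17)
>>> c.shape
(13, 17)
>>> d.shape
(17, 17)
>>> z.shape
(13, 19)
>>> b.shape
(13, 13)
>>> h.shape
(13, 7)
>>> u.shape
(17, 13)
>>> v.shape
()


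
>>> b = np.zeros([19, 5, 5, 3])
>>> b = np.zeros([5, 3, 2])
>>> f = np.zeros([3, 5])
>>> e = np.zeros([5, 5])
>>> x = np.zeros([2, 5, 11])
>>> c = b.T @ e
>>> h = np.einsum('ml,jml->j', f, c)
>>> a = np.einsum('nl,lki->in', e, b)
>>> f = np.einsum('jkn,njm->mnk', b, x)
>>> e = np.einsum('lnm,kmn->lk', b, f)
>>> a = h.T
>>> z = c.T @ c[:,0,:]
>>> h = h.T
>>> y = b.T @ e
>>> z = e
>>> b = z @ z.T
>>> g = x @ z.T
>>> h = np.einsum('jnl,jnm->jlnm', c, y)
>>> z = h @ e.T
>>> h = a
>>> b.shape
(5, 5)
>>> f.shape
(11, 2, 3)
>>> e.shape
(5, 11)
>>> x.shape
(2, 5, 11)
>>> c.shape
(2, 3, 5)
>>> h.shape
(2,)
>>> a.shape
(2,)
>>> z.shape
(2, 5, 3, 5)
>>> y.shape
(2, 3, 11)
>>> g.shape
(2, 5, 5)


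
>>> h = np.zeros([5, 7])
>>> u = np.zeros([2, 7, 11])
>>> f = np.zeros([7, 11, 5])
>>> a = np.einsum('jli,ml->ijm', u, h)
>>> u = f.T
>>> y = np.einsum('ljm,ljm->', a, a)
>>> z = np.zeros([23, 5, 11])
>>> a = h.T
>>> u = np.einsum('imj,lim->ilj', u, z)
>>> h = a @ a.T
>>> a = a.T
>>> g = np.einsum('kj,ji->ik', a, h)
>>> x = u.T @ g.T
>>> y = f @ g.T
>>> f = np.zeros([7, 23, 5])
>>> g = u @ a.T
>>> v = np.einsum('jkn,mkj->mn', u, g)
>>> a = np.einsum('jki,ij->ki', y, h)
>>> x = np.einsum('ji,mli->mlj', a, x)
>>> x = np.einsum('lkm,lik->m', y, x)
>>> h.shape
(7, 7)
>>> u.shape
(5, 23, 7)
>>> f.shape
(7, 23, 5)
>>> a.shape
(11, 7)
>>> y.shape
(7, 11, 7)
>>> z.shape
(23, 5, 11)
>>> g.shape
(5, 23, 5)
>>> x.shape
(7,)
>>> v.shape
(5, 7)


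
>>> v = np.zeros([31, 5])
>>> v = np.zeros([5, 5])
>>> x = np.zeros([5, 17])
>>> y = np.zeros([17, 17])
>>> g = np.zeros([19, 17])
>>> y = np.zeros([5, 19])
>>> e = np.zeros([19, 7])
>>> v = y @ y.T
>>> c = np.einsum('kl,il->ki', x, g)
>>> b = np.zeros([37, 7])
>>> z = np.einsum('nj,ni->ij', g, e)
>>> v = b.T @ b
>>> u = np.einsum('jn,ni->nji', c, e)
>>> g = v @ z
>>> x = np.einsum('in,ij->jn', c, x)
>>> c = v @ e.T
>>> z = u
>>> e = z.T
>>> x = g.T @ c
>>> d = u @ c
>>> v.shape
(7, 7)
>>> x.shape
(17, 19)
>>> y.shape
(5, 19)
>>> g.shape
(7, 17)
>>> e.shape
(7, 5, 19)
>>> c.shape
(7, 19)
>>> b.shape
(37, 7)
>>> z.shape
(19, 5, 7)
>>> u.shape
(19, 5, 7)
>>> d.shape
(19, 5, 19)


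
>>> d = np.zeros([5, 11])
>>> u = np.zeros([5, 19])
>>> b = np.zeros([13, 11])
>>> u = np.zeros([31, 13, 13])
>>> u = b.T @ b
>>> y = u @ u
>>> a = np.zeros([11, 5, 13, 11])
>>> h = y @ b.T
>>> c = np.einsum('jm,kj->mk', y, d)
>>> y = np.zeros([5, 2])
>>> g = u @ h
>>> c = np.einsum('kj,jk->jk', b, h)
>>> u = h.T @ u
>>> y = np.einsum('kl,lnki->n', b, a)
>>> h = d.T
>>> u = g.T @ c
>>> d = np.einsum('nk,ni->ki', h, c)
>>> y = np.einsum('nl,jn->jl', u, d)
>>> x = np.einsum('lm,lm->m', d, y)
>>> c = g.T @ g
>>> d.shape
(5, 13)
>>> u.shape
(13, 13)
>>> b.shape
(13, 11)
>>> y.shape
(5, 13)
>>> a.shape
(11, 5, 13, 11)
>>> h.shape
(11, 5)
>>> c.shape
(13, 13)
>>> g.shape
(11, 13)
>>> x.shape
(13,)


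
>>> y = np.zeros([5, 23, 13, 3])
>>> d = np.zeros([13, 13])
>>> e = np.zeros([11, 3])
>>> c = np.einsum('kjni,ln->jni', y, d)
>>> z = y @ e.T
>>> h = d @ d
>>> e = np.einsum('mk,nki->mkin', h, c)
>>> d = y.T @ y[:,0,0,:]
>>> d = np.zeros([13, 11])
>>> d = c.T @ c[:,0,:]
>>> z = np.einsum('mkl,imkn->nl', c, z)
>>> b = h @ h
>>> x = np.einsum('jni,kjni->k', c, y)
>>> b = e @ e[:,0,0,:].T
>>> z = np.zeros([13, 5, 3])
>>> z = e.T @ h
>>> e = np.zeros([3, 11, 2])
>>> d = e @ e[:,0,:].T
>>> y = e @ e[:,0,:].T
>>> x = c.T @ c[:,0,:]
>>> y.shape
(3, 11, 3)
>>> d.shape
(3, 11, 3)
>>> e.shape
(3, 11, 2)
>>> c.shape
(23, 13, 3)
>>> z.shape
(23, 3, 13, 13)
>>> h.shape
(13, 13)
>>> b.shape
(13, 13, 3, 13)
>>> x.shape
(3, 13, 3)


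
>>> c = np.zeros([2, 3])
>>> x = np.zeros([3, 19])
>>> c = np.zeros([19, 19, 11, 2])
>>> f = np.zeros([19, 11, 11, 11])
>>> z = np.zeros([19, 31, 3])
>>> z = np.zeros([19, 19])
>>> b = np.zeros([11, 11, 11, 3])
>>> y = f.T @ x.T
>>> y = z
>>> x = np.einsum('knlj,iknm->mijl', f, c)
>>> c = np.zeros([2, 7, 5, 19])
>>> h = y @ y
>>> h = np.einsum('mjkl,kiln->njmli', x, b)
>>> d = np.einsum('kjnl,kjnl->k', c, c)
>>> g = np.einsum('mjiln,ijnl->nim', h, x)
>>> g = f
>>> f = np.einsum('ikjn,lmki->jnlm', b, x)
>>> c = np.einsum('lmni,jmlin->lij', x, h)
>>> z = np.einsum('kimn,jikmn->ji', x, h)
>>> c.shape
(2, 11, 3)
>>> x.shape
(2, 19, 11, 11)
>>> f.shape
(11, 3, 2, 19)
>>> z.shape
(3, 19)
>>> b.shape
(11, 11, 11, 3)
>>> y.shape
(19, 19)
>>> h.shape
(3, 19, 2, 11, 11)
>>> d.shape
(2,)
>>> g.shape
(19, 11, 11, 11)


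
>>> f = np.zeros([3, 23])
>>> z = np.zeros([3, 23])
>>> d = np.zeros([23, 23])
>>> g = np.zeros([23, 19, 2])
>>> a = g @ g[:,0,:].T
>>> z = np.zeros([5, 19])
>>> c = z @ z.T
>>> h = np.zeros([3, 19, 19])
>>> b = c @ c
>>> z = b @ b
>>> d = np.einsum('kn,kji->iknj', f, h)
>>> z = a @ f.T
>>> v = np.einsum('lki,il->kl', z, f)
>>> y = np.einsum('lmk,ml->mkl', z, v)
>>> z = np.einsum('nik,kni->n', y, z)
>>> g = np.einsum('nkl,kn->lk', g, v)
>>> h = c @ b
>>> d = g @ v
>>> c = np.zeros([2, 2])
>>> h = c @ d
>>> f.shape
(3, 23)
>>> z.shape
(19,)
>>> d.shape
(2, 23)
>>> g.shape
(2, 19)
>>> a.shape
(23, 19, 23)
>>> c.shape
(2, 2)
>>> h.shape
(2, 23)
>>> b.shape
(5, 5)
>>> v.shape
(19, 23)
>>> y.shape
(19, 3, 23)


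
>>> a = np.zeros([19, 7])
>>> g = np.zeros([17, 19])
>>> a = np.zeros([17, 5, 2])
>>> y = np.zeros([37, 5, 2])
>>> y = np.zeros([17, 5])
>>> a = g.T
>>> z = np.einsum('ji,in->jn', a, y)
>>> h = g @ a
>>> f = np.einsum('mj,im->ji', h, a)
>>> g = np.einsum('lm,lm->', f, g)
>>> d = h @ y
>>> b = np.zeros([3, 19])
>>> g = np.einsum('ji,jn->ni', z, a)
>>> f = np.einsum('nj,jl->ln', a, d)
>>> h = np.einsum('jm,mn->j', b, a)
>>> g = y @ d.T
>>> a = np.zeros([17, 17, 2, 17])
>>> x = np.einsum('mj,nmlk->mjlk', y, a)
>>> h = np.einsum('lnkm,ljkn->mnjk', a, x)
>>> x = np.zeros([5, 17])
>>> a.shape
(17, 17, 2, 17)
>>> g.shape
(17, 17)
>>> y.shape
(17, 5)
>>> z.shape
(19, 5)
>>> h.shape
(17, 17, 5, 2)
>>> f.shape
(5, 19)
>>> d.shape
(17, 5)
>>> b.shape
(3, 19)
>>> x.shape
(5, 17)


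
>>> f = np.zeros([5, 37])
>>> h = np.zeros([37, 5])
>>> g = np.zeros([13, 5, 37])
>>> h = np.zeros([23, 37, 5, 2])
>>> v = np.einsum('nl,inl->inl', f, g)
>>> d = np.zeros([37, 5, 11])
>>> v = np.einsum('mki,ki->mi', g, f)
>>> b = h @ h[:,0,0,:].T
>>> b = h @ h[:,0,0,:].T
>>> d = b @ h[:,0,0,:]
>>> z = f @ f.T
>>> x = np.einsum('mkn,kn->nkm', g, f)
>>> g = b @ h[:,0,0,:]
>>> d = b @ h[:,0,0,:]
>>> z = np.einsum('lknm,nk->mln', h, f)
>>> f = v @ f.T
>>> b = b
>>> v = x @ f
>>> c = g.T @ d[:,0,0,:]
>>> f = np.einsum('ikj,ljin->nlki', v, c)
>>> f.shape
(2, 2, 5, 37)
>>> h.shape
(23, 37, 5, 2)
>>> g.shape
(23, 37, 5, 2)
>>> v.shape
(37, 5, 5)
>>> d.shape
(23, 37, 5, 2)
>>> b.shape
(23, 37, 5, 23)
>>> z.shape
(2, 23, 5)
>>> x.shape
(37, 5, 13)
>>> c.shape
(2, 5, 37, 2)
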